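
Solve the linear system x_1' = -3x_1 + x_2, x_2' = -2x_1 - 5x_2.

Coefficient matrix A = [[-3, 1], [-2, -5]].
Characteristic polynomial det(A - λI) = λ^2 + 8λ + 17 = 0.
Eigenvalues λ = -4 ± i (complex conjugate pair).
For λ=-4+i: an eigenvector is (0,-1) - i(-1,1) = (0 + i, -1 - i).
A real fundamental pair from Re and Im of e^((-4+i)t)v: X_1 = e^(-4t)(cos(t)·(0,-1) + sin(t)·(-1,1)), X_2 = e^(-4t)(sin(t)·(0,-1) - cos(t)·(-1,1)).
General solution: K_1X_1 + K_2X_2.

x_1(t) = -K_1e^(-4t)sin(t) + K_2e^(-4t)cos(t), x_2(t) = K_1e^(-4t)sin(t) - K_1e^(-4t)cos(t) - K_2e^(-4t)sin(t) - K_2e^(-4t)cos(t)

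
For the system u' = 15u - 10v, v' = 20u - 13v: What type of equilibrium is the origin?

A = [[15,-10],[20,-13]]; det(A-λI) = λ^2 - 2λ + 5.
λ = 1 ± 2i: positive real part.

unstable spiral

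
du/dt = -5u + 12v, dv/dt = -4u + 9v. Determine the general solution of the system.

u(t) = 2c_1e^(t) - 3c_2e^(3t), v(t) = c_1e^(t) - 2c_2e^(3t)

Coefficient matrix A = [[-5, 12], [-4, 9]].
Characteristic polynomial det(A - λI) = λ^2 - 4λ + 3 = 0.
Eigenvalues λ = 1, 3.
For λ=1: (A-λI) row 1 is [-6, 12], so an eigenvector is (2, 1).
For λ=3: (A-λI) row 1 is [-8, 12], so an eigenvector is (-3, -2).
General solution: c_1e^(t)(2,1) + c_2e^(3t)(-3,-2).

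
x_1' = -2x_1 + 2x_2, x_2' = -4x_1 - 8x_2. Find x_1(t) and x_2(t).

Coefficient matrix A = [[-2, 2], [-4, -8]].
Characteristic polynomial det(A - λI) = λ^2 + 10λ + 24 = 0.
Eigenvalues λ = -6, -4.
For λ=-6: (A-λI) row 1 is [4, 2], so an eigenvector is (1, -2).
For λ=-4: (A-λI) row 1 is [2, 2], so an eigenvector is (1, -1).
General solution: C_1e^(-6t)(1,-2) + C_2e^(-4t)(1,-1).

x_1(t) = C_1e^(-6t) + C_2e^(-4t), x_2(t) = -2C_1e^(-6t) - C_2e^(-4t)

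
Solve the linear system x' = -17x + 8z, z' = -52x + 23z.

Coefficient matrix A = [[-17, 8], [-52, 23]].
Characteristic polynomial det(A - λI) = λ^2 - 6λ + 25 = 0.
Eigenvalues λ = 3 ± 4i (complex conjugate pair).
For λ=3+4i: an eigenvector is (-1,-2) - i(1,3) = (-1 - i, -2 - 3i).
A real fundamental pair from Re and Im of e^((3+4i)t)v: X_1 = e^(3t)(cos(4t)·(-1,-2) + sin(4t)·(1,3)), X_2 = e^(3t)(sin(4t)·(-1,-2) - cos(4t)·(1,3)).
General solution: K_1X_1 + K_2X_2.

x(t) = K_1e^(3t)sin(4t) - K_1e^(3t)cos(4t) - K_2e^(3t)sin(4t) - K_2e^(3t)cos(4t), z(t) = 3K_1e^(3t)sin(4t) - 2K_1e^(3t)cos(4t) - 2K_2e^(3t)sin(4t) - 3K_2e^(3t)cos(4t)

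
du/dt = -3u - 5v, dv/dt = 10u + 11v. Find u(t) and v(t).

Coefficient matrix A = [[-3, -5], [10, 11]].
Characteristic polynomial det(A - λI) = λ^2 - 8λ + 17 = 0.
Eigenvalues λ = 4 ± i (complex conjugate pair).
For λ=4+i: an eigenvector is (-1,1) - i(2,-3) = (-1 - 2i, 1 + 3i).
A real fundamental pair from Re and Im of e^((4+i)t)v: X_1 = e^(4t)(cos(t)·(-1,1) + sin(t)·(2,-3)), X_2 = e^(4t)(sin(t)·(-1,1) - cos(t)·(2,-3)).
General solution: c_1X_1 + c_2X_2.

u(t) = 2c_1e^(4t)sin(t) - c_1e^(4t)cos(t) - c_2e^(4t)sin(t) - 2c_2e^(4t)cos(t), v(t) = -3c_1e^(4t)sin(t) + c_1e^(4t)cos(t) + c_2e^(4t)sin(t) + 3c_2e^(4t)cos(t)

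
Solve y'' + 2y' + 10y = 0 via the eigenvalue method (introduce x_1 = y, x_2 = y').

Let x_1 = y, x_2 = y'. Then x_1' = x_2 and x_2' = -10x_1 - 2x_2.
A = [[0,1],[-10,-2]]; det(A-λI) = λ^2 + 2λ + 10.
Eigenvalues λ = -1 ± 3i.

y(t) = c_1e^(-t)cos(3t) + c_2e^(-t)sin(3t)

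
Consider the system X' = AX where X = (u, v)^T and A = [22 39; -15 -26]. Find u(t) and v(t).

Coefficient matrix A = [[22, 39], [-15, -26]].
Characteristic polynomial det(A - λI) = λ^2 + 4λ + 13 = 0.
Eigenvalues λ = -2 ± 3i (complex conjugate pair).
For λ=-2+3i: an eigenvector is (2,-1) - i(3,-2) = (2 - 3i, -1 + 2i).
A real fundamental pair from Re and Im of e^((-2+3i)t)v: X_1 = e^(-2t)(cos(3t)·(2,-1) + sin(3t)·(3,-2)), X_2 = e^(-2t)(sin(3t)·(2,-1) - cos(3t)·(3,-2)).
General solution: C_1X_1 + C_2X_2.

u(t) = 3C_1e^(-2t)sin(3t) + 2C_1e^(-2t)cos(3t) + 2C_2e^(-2t)sin(3t) - 3C_2e^(-2t)cos(3t), v(t) = -2C_1e^(-2t)sin(3t) - C_1e^(-2t)cos(3t) - C_2e^(-2t)sin(3t) + 2C_2e^(-2t)cos(3t)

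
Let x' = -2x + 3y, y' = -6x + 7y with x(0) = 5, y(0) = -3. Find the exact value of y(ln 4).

A = [[-2,3],[-6,7]]; eigenvalues λ = 4, 1.
Eigenvectors: (-1,-2) for λ=4, (-1,-1) for λ=1.
From the initial condition, c_1 = 8, c_2 = -13.
y(ln 4) = (8)(4^4)(-2) + (-13)(4^1)(-1) = -4044.

-4044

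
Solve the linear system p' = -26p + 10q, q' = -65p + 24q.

Coefficient matrix A = [[-26, 10], [-65, 24]].
Characteristic polynomial det(A - λI) = λ^2 + 2λ + 26 = 0.
Eigenvalues λ = -1 ± 5i (complex conjugate pair).
For λ=-1+5i: an eigenvector is (1,3) - i(1,2) = (1 - i, 3 - 2i).
A real fundamental pair from Re and Im of e^((-1+5i)t)v: X_1 = e^(-t)(cos(5t)·(1,3) + sin(5t)·(1,2)), X_2 = e^(-t)(sin(5t)·(1,3) - cos(5t)·(1,2)).
General solution: c_1X_1 + c_2X_2.

p(t) = c_1e^(-t)sin(5t) + c_1e^(-t)cos(5t) + c_2e^(-t)sin(5t) - c_2e^(-t)cos(5t), q(t) = 2c_1e^(-t)sin(5t) + 3c_1e^(-t)cos(5t) + 3c_2e^(-t)sin(5t) - 2c_2e^(-t)cos(5t)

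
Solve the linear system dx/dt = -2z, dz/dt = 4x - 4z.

x(t) = K_1e^(-2t)sin(2t) - K_2e^(-2t)cos(2t), z(t) = K_1e^(-2t)sin(2t) - K_1e^(-2t)cos(2t) - K_2e^(-2t)sin(2t) - K_2e^(-2t)cos(2t)

Coefficient matrix A = [[0, -2], [4, -4]].
Characteristic polynomial det(A - λI) = λ^2 + 4λ + 8 = 0.
Eigenvalues λ = -2 ± 2i (complex conjugate pair).
For λ=-2+2i: an eigenvector is (0,-1) - i(1,1) = (0 - i, -1 - i).
A real fundamental pair from Re and Im of e^((-2+2i)t)v: X_1 = e^(-2t)(cos(2t)·(0,-1) + sin(2t)·(1,1)), X_2 = e^(-2t)(sin(2t)·(0,-1) - cos(2t)·(1,1)).
General solution: K_1X_1 + K_2X_2.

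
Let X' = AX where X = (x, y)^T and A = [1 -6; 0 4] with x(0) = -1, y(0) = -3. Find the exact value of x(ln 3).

A = [[1,-6],[0,4]]; eigenvalues λ = 1, 4.
Eigenvectors: (1,0) for λ=1, (-2,1) for λ=4.
From the initial condition, c_1 = -7, c_2 = -3.
x(ln 3) = (-7)(3^1)(1) + (-3)(3^4)(-2) = 465.

465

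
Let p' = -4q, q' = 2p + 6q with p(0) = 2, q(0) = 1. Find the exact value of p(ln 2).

A = [[0,-4],[2,6]]; eigenvalues λ = 4, 2.
Eigenvectors: (1,-1) for λ=4, (-2,1) for λ=2.
From the initial condition, c_1 = -4, c_2 = -3.
p(ln 2) = (-4)(2^4)(1) + (-3)(2^2)(-2) = -40.

-40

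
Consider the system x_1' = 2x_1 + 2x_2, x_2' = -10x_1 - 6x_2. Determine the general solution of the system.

Coefficient matrix A = [[2, 2], [-10, -6]].
Characteristic polynomial det(A - λI) = λ^2 + 4λ + 8 = 0.
Eigenvalues λ = -2 ± 2i (complex conjugate pair).
For λ=-2+2i: an eigenvector is (1,-2) - i(0,-1) = (1, -2 + i).
A real fundamental pair from Re and Im of e^((-2+2i)t)v: X_1 = e^(-2t)(cos(2t)·(1,-2) + sin(2t)·(0,-1)), X_2 = e^(-2t)(sin(2t)·(1,-2) - cos(2t)·(0,-1)).
General solution: K_1X_1 + K_2X_2.

x_1(t) = K_1e^(-2t)cos(2t) + K_2e^(-2t)sin(2t), x_2(t) = -K_1e^(-2t)sin(2t) - 2K_1e^(-2t)cos(2t) - 2K_2e^(-2t)sin(2t) + K_2e^(-2t)cos(2t)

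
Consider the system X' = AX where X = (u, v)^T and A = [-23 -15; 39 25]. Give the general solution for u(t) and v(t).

Coefficient matrix A = [[-23, -15], [39, 25]].
Characteristic polynomial det(A - λI) = λ^2 - 2λ + 10 = 0.
Eigenvalues λ = 1 ± 3i (complex conjugate pair).
For λ=1+3i: an eigenvector is (-1,2) - i(-2,3) = (-1 + 2i, 2 - 3i).
A real fundamental pair from Re and Im of e^((1+3i)t)v: X_1 = e^(t)(cos(3t)·(-1,2) + sin(3t)·(-2,3)), X_2 = e^(t)(sin(3t)·(-1,2) - cos(3t)·(-2,3)).
General solution: c_1X_1 + c_2X_2.

u(t) = -2c_1e^(t)sin(3t) - c_1e^(t)cos(3t) - c_2e^(t)sin(3t) + 2c_2e^(t)cos(3t), v(t) = 3c_1e^(t)sin(3t) + 2c_1e^(t)cos(3t) + 2c_2e^(t)sin(3t) - 3c_2e^(t)cos(3t)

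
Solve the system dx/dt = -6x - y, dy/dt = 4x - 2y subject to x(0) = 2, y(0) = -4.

Coefficient matrix A = [[-6, -1], [4, -2]].
Characteristic polynomial det(A - λI) = λ^2 + 8λ + 16 = 0.
Single eigenvalue λ = -4 with algebraic multiplicity 2.
Eigenvector v = (-1,2); generalized eigenvector w with (A-λI)w=v is (-1,3).
General solution: e^(-4t)[C_1·v + C_2·(t·v + w)].
Applying x(0)=2, y(0)=-4 gives C_1=-2, C_2=0.

x(t) = 2e^(-4t), y(t) = -4e^(-4t)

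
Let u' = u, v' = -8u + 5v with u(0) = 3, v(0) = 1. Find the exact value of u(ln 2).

A = [[1,0],[-8,5]]; eigenvalues λ = 1, 5.
Eigenvectors: (-1,-2) for λ=1, (0,1) for λ=5.
From the initial condition, c_1 = -3, c_2 = -5.
u(ln 2) = (-3)(2^1)(-1) + (-5)(2^5)(0) = 6.

6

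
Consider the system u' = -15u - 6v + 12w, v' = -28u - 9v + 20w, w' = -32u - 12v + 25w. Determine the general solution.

Coefficient matrix A = [[-15, -6, 12], [-28, -9, 20], [-32, -12, 25]].
det(A - λI) = 0 gives eigenvalues λ = -3, 1, 3.
For λ=-3: eigenvector (1,2,2).
For λ=1: eigenvector (0,2,1).
For λ=3: eigenvector (-1,-1,-2).
General solution: c_1e^(-3t)(1,2,2) + c_2e^(t)(0,2,1) + c_3e^(3t)(-1,-1,-2).

u(t) = c_1e^(-3t) - c_3e^(3t), v(t) = 2c_1e^(-3t) + 2c_2e^(t) - c_3e^(3t), w(t) = 2c_1e^(-3t) + c_2e^(t) - 2c_3e^(3t)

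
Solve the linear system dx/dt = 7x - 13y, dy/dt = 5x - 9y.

x(t) = -3K_1e^(-t)sin(t) - 2K_1e^(-t)cos(t) - 2K_2e^(-t)sin(t) + 3K_2e^(-t)cos(t), y(t) = -2K_1e^(-t)sin(t) - K_1e^(-t)cos(t) - K_2e^(-t)sin(t) + 2K_2e^(-t)cos(t)

Coefficient matrix A = [[7, -13], [5, -9]].
Characteristic polynomial det(A - λI) = λ^2 + 2λ + 2 = 0.
Eigenvalues λ = -1 ± i (complex conjugate pair).
For λ=-1+i: an eigenvector is (-2,-1) - i(-3,-2) = (-2 + 3i, -1 + 2i).
A real fundamental pair from Re and Im of e^((-1+i)t)v: X_1 = e^(-t)(cos(t)·(-2,-1) + sin(t)·(-3,-2)), X_2 = e^(-t)(sin(t)·(-2,-1) - cos(t)·(-3,-2)).
General solution: K_1X_1 + K_2X_2.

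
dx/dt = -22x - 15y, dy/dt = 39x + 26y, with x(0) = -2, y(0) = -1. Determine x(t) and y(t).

x(t) = 21e^(2t)sin(3t) - 2e^(2t)cos(3t), y(t) = -34e^(2t)sin(3t) - e^(2t)cos(3t)

Coefficient matrix A = [[-22, -15], [39, 26]].
Characteristic polynomial det(A - λI) = λ^2 - 4λ + 13 = 0.
Eigenvalues λ = 2 ± 3i (complex conjugate pair).
For λ=2+3i: an eigenvector is (-1,2) - i(-2,3) = (-1 + 2i, 2 - 3i).
A real fundamental pair from Re and Im of e^((2+3i)t)v: X_1 = e^(2t)(cos(3t)·(-1,2) + sin(3t)·(-2,3)), X_2 = e^(2t)(sin(3t)·(-1,2) - cos(3t)·(-2,3)).
General solution: c_1X_1 + c_2X_2.
Applying x(0)=-2, y(0)=-1 gives c_1=-8, c_2=-5.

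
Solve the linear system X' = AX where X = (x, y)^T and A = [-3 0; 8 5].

x(t) = c_1e^(-3t), y(t) = -c_1e^(-3t) + c_2e^(5t)

Coefficient matrix A = [[-3, 0], [8, 5]].
Characteristic polynomial det(A - λI) = λ^2 - 2λ - 15 = 0.
Eigenvalues λ = -3, 5.
For λ=-3: (A-λI) row 2 is [8, 8], so an eigenvector is (1, -1).
For λ=5: (A-λI) row 1 is [-8, 0], so an eigenvector is (0, 1).
General solution: c_1e^(-3t)(1,-1) + c_2e^(5t)(0,1).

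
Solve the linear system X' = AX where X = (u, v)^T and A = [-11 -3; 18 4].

u(t) = c_1e^(-5t) + c_2e^(-2t), v(t) = -2c_1e^(-5t) - 3c_2e^(-2t)

Coefficient matrix A = [[-11, -3], [18, 4]].
Characteristic polynomial det(A - λI) = λ^2 + 7λ + 10 = 0.
Eigenvalues λ = -5, -2.
For λ=-5: (A-λI) row 1 is [-6, -3], so an eigenvector is (1, -2).
For λ=-2: (A-λI) row 1 is [-9, -3], so an eigenvector is (1, -3).
General solution: c_1e^(-5t)(1,-2) + c_2e^(-2t)(1,-3).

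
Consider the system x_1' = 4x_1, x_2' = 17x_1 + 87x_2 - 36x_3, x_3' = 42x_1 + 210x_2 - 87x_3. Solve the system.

Coefficient matrix A = [[4, 0, 0], [17, 87, -36], [42, 210, -87]].
det(A - λI) = 0 gives eigenvalues λ = -3, 3, 4.
For λ=-3: eigenvector (0,2,5).
For λ=3: eigenvector (0,3,7).
For λ=4: eigenvector (1,5,12).
General solution: c_1e^(-3t)(0,2,5) + c_2e^(3t)(0,3,7) + c_3e^(4t)(1,5,12).

x_1(t) = c_3e^(4t), x_2(t) = 2c_1e^(-3t) + 3c_2e^(3t) + 5c_3e^(4t), x_3(t) = 5c_1e^(-3t) + 7c_2e^(3t) + 12c_3e^(4t)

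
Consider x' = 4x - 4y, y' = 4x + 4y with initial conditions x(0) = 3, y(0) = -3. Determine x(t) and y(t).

Coefficient matrix A = [[4, -4], [4, 4]].
Characteristic polynomial det(A - λI) = λ^2 - 8λ + 32 = 0.
Eigenvalues λ = 4 ± 4i (complex conjugate pair).
For λ=4+4i: an eigenvector is (0,1) - i(-1,0) = (0 + i, 1).
A real fundamental pair from Re and Im of e^((4+4i)t)v: X_1 = e^(4t)(cos(4t)·(0,1) + sin(4t)·(-1,0)), X_2 = e^(4t)(sin(4t)·(0,1) - cos(4t)·(-1,0)).
General solution: K_1X_1 + K_2X_2.
Applying x(0)=3, y(0)=-3 gives K_1=-3, K_2=3.

x(t) = 3e^(4t)sin(4t) + 3e^(4t)cos(4t), y(t) = 3e^(4t)sin(4t) - 3e^(4t)cos(4t)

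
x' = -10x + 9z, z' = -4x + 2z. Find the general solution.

Coefficient matrix A = [[-10, 9], [-4, 2]].
Characteristic polynomial det(A - λI) = λ^2 + 8λ + 16 = 0.
Single eigenvalue λ = -4 with algebraic multiplicity 2.
Eigenvector v = (-3,-2); generalized eigenvector w with (A-λI)w=v is (-1,-1).
General solution: e^(-4t)[K_1·v + K_2·(t·v + w)].

x(t) = -3K_1e^(-4t) - 3K_2te^(-4t) - K_2e^(-4t), z(t) = -2K_1e^(-4t) - 2K_2te^(-4t) - K_2e^(-4t)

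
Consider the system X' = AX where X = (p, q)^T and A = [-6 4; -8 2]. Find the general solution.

Coefficient matrix A = [[-6, 4], [-8, 2]].
Characteristic polynomial det(A - λI) = λ^2 + 4λ + 20 = 0.
Eigenvalues λ = -2 ± 4i (complex conjugate pair).
For λ=-2+4i: an eigenvector is (-1,-1) - i(0,1) = (-1, -1 - i).
A real fundamental pair from Re and Im of e^((-2+4i)t)v: X_1 = e^(-2t)(cos(4t)·(-1,-1) + sin(4t)·(0,1)), X_2 = e^(-2t)(sin(4t)·(-1,-1) - cos(4t)·(0,1)).
General solution: C_1X_1 + C_2X_2.

p(t) = -C_1e^(-2t)cos(4t) - C_2e^(-2t)sin(4t), q(t) = C_1e^(-2t)sin(4t) - C_1e^(-2t)cos(4t) - C_2e^(-2t)sin(4t) - C_2e^(-2t)cos(4t)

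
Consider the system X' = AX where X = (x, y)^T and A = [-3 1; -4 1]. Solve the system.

Coefficient matrix A = [[-3, 1], [-4, 1]].
Characteristic polynomial det(A - λI) = λ^2 + 2λ + 1 = 0.
Single eigenvalue λ = -1 with algebraic multiplicity 2.
Eigenvector v = (-1,-2); generalized eigenvector w with (A-λI)w=v is (2,3).
General solution: e^(-t)[K_1·v + K_2·(t·v + w)].

x(t) = -K_1e^(-t) - K_2te^(-t) + 2K_2e^(-t), y(t) = -2K_1e^(-t) - 2K_2te^(-t) + 3K_2e^(-t)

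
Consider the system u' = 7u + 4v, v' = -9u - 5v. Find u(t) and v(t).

Coefficient matrix A = [[7, 4], [-9, -5]].
Characteristic polynomial det(A - λI) = λ^2 - 2λ + 1 = 0.
Single eigenvalue λ = 1 with algebraic multiplicity 2.
Eigenvector v = (-2,3); generalized eigenvector w with (A-λI)w=v is (1,-2).
General solution: e^(t)[C_1·v + C_2·(t·v + w)].

u(t) = -2C_1e^(t) - 2C_2te^(t) + C_2e^(t), v(t) = 3C_1e^(t) + 3C_2te^(t) - 2C_2e^(t)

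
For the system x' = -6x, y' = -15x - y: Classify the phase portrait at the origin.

A = [[-6,0],[-15,-1]]; det(A-λI) = λ^2 + 7λ + 6.
λ = -1, -6: both negative.

stable node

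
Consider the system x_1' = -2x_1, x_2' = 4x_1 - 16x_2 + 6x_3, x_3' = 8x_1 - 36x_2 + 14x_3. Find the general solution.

Coefficient matrix A = [[-2, 0, 0], [4, -16, 6], [8, -36, 14]].
det(A - λI) = 0 gives eigenvalues λ = -2, -4, 2.
For λ=-2: eigenvector (1,2,4).
For λ=-4: eigenvector (0,1,2).
For λ=2: eigenvector (0,1,3).
General solution: c_1e^(-2t)(1,2,4) + c_2e^(-4t)(0,1,2) + c_3e^(2t)(0,1,3).

x_1(t) = c_1e^(-2t), x_2(t) = 2c_1e^(-2t) + c_2e^(-4t) + c_3e^(2t), x_3(t) = 4c_1e^(-2t) + 2c_2e^(-4t) + 3c_3e^(2t)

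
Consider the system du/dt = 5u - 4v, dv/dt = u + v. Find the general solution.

Coefficient matrix A = [[5, -4], [1, 1]].
Characteristic polynomial det(A - λI) = λ^2 - 6λ + 9 = 0.
Single eigenvalue λ = 3 with algebraic multiplicity 2.
Eigenvector v = (-2,-1); generalized eigenvector w with (A-λI)w=v is (-3,-1).
General solution: e^(3t)[C_1·v + C_2·(t·v + w)].

u(t) = -2C_1e^(3t) - 2C_2te^(3t) - 3C_2e^(3t), v(t) = -C_1e^(3t) - C_2te^(3t) - C_2e^(3t)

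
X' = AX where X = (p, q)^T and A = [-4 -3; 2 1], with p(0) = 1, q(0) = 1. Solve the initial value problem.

Coefficient matrix A = [[-4, -3], [2, 1]].
Characteristic polynomial det(A - λI) = λ^2 + 3λ + 2 = 0.
Eigenvalues λ = -2, -1.
For λ=-2: (A-λI) row 1 is [-2, -3], so an eigenvector is (-3, 2).
For λ=-1: (A-λI) row 1 is [-3, -3], so an eigenvector is (-1, 1).
General solution: c_1e^(-2t)(-3,2) + c_2e^(-t)(-1,1).
Applying p(0)=1, q(0)=1 gives c_1=-2, c_2=5.

p(t) = -5e^(-t) + 6e^(-2t), q(t) = 5e^(-t) - 4e^(-2t)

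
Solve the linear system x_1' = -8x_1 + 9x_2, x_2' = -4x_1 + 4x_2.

Coefficient matrix A = [[-8, 9], [-4, 4]].
Characteristic polynomial det(A - λI) = λ^2 + 4λ + 4 = 0.
Single eigenvalue λ = -2 with algebraic multiplicity 2.
Eigenvector v = (3,2); generalized eigenvector w with (A-λI)w=v is (1,1).
General solution: e^(-2t)[c_1·v + c_2·(t·v + w)].

x_1(t) = 3c_1e^(-2t) + 3c_2te^(-2t) + c_2e^(-2t), x_2(t) = 2c_1e^(-2t) + 2c_2te^(-2t) + c_2e^(-2t)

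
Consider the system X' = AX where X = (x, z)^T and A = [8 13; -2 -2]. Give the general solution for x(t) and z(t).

x(t) = -3c_1e^(3t)sin(t) + 2c_1e^(3t)cos(t) + 2c_2e^(3t)sin(t) + 3c_2e^(3t)cos(t), z(t) = c_1e^(3t)sin(t) - c_1e^(3t)cos(t) - c_2e^(3t)sin(t) - c_2e^(3t)cos(t)

Coefficient matrix A = [[8, 13], [-2, -2]].
Characteristic polynomial det(A - λI) = λ^2 - 6λ + 10 = 0.
Eigenvalues λ = 3 ± i (complex conjugate pair).
For λ=3+i: an eigenvector is (2,-1) - i(-3,1) = (2 + 3i, -1 - i).
A real fundamental pair from Re and Im of e^((3+i)t)v: X_1 = e^(3t)(cos(t)·(2,-1) + sin(t)·(-3,1)), X_2 = e^(3t)(sin(t)·(2,-1) - cos(t)·(-3,1)).
General solution: c_1X_1 + c_2X_2.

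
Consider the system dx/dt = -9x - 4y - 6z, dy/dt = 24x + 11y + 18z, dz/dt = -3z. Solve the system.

Coefficient matrix A = [[-9, -4, -6], [24, 11, 18], [0, 0, -3]].
det(A - λI) = 0 gives eigenvalues λ = 3, -1, -3.
For λ=3: eigenvector (-1,3,0).
For λ=-1: eigenvector (1,-2,0).
For λ=-3: eigenvector (1,-3,1).
General solution: C_1e^(3t)(-1,3,0) + C_2e^(-t)(1,-2,0) + C_3e^(-3t)(1,-3,1).

x(t) = -C_1e^(3t) + C_2e^(-t) + C_3e^(-3t), y(t) = 3C_1e^(3t) - 2C_2e^(-t) - 3C_3e^(-3t), z(t) = C_3e^(-3t)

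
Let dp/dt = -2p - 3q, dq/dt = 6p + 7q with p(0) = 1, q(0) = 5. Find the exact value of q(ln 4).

3044

A = [[-2,-3],[6,7]]; eigenvalues λ = 4, 1.
Eigenvectors: (-1,2) for λ=4, (1,-1) for λ=1.
From the initial condition, c_1 = 6, c_2 = 7.
q(ln 4) = (6)(4^4)(2) + (7)(4^1)(-1) = 3044.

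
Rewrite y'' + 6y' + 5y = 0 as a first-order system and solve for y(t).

Let x_1 = y, x_2 = y'. Then x_1' = x_2 and x_2' = -5x_1 - 6x_2.
A = [[0,1],[-5,-6]]; det(A-λI) = λ^2 + 6λ + 5.
Eigenvalues λ = -5, -1 with eigenvectors (1,-5), (1,-1).

y(t) = K_1e^(-5t) + K_2e^(-t)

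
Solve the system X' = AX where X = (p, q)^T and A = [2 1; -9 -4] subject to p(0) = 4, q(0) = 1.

Coefficient matrix A = [[2, 1], [-9, -4]].
Characteristic polynomial det(A - λI) = λ^2 + 2λ + 1 = 0.
Single eigenvalue λ = -1 with algebraic multiplicity 2.
Eigenvector v = (1,-3); generalized eigenvector w with (A-λI)w=v is (1,-2).
General solution: e^(-t)[K_1·v + K_2·(t·v + w)].
Applying p(0)=4, q(0)=1 gives K_1=-9, K_2=13.

p(t) = 13te^(-t) + 4e^(-t), q(t) = -39te^(-t) + e^(-t)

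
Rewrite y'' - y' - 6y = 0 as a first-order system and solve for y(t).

Let x_1 = y, x_2 = y'. Then x_1' = x_2 and x_2' = 6x_1 + x_2.
A = [[0,1],[6,1]]; det(A-λI) = λ^2 - λ - 6.
Eigenvalues λ = -2, 3 with eigenvectors (1,-2), (1,3).

y(t) = c_1e^(-2t) + c_2e^(3t)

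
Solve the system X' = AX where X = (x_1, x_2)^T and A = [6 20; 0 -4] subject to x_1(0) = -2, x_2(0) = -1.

Coefficient matrix A = [[6, 20], [0, -4]].
Characteristic polynomial det(A - λI) = λ^2 - 2λ - 24 = 0.
Eigenvalues λ = -4, 6.
For λ=-4: (A-λI) row 1 is [10, 20], so an eigenvector is (-2, 1).
For λ=6: (A-λI) row 1 is [0, 20], so an eigenvector is (-1, 0).
General solution: K_1e^(-4t)(-2,1) + K_2e^(6t)(-1,0).
Applying x_1(0)=-2, x_2(0)=-1 gives K_1=-1, K_2=4.

x_1(t) = -4e^(6t) + 2e^(-4t), x_2(t) = -e^(-4t)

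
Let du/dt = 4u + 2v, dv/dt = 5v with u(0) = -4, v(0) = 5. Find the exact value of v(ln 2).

A = [[4,2],[0,5]]; eigenvalues λ = 4, 5.
Eigenvectors: (1,0) for λ=4, (-2,-1) for λ=5.
From the initial condition, c_1 = -14, c_2 = -5.
v(ln 2) = (-14)(2^4)(0) + (-5)(2^5)(-1) = 160.

160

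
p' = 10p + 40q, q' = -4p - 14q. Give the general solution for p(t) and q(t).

Coefficient matrix A = [[10, 40], [-4, -14]].
Characteristic polynomial det(A - λI) = λ^2 + 4λ + 20 = 0.
Eigenvalues λ = -2 ± 4i (complex conjugate pair).
For λ=-2+4i: an eigenvector is (3,-1) - i(-1,0) = (3 + i, -1).
A real fundamental pair from Re and Im of e^((-2+4i)t)v: X_1 = e^(-2t)(cos(4t)·(3,-1) + sin(4t)·(-1,0)), X_2 = e^(-2t)(sin(4t)·(3,-1) - cos(4t)·(-1,0)).
General solution: K_1X_1 + K_2X_2.

p(t) = -K_1e^(-2t)sin(4t) + 3K_1e^(-2t)cos(4t) + 3K_2e^(-2t)sin(4t) + K_2e^(-2t)cos(4t), q(t) = -K_1e^(-2t)cos(4t) - K_2e^(-2t)sin(4t)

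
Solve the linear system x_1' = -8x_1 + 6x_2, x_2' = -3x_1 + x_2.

x_1(t) = 2C_1e^(-5t) + C_2e^(-2t), x_2(t) = C_1e^(-5t) + C_2e^(-2t)

Coefficient matrix A = [[-8, 6], [-3, 1]].
Characteristic polynomial det(A - λI) = λ^2 + 7λ + 10 = 0.
Eigenvalues λ = -5, -2.
For λ=-5: (A-λI) row 1 is [-3, 6], so an eigenvector is (2, 1).
For λ=-2: (A-λI) row 1 is [-6, 6], so an eigenvector is (1, 1).
General solution: C_1e^(-5t)(2,1) + C_2e^(-2t)(1,1).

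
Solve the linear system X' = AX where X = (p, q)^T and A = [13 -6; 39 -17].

p(t) = C_1e^(-2t)sin(3t) + C_1e^(-2t)cos(3t) + C_2e^(-2t)sin(3t) - C_2e^(-2t)cos(3t), q(t) = 3C_1e^(-2t)sin(3t) + 2C_1e^(-2t)cos(3t) + 2C_2e^(-2t)sin(3t) - 3C_2e^(-2t)cos(3t)

Coefficient matrix A = [[13, -6], [39, -17]].
Characteristic polynomial det(A - λI) = λ^2 + 4λ + 13 = 0.
Eigenvalues λ = -2 ± 3i (complex conjugate pair).
For λ=-2+3i: an eigenvector is (1,2) - i(1,3) = (1 - i, 2 - 3i).
A real fundamental pair from Re and Im of e^((-2+3i)t)v: X_1 = e^(-2t)(cos(3t)·(1,2) + sin(3t)·(1,3)), X_2 = e^(-2t)(sin(3t)·(1,2) - cos(3t)·(1,3)).
General solution: C_1X_1 + C_2X_2.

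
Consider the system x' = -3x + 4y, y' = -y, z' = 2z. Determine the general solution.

Coefficient matrix A = [[-3, 4, 0], [0, -1, 0], [0, 0, 2]].
det(A - λI) = 0 gives eigenvalues λ = -3, -1, 2.
For λ=-3: eigenvector (1,0,0).
For λ=-1: eigenvector (2,1,0).
For λ=2: eigenvector (0,0,1).
General solution: C_1e^(-3t)(1,0,0) + C_2e^(-t)(2,1,0) + C_3e^(2t)(0,0,1).

x(t) = C_1e^(-3t) + 2C_2e^(-t), y(t) = C_2e^(-t), z(t) = C_3e^(2t)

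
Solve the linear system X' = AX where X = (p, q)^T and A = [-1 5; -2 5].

p(t) = 2c_1e^(2t)sin(t) + c_1e^(2t)cos(t) + c_2e^(2t)sin(t) - 2c_2e^(2t)cos(t), q(t) = c_1e^(2t)sin(t) + c_1e^(2t)cos(t) + c_2e^(2t)sin(t) - c_2e^(2t)cos(t)

Coefficient matrix A = [[-1, 5], [-2, 5]].
Characteristic polynomial det(A - λI) = λ^2 - 4λ + 5 = 0.
Eigenvalues λ = 2 ± i (complex conjugate pair).
For λ=2+i: an eigenvector is (1,1) - i(2,1) = (1 - 2i, 1 - i).
A real fundamental pair from Re and Im of e^((2+i)t)v: X_1 = e^(2t)(cos(t)·(1,1) + sin(t)·(2,1)), X_2 = e^(2t)(sin(t)·(1,1) - cos(t)·(2,1)).
General solution: c_1X_1 + c_2X_2.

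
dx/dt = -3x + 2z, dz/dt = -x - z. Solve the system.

Coefficient matrix A = [[-3, 2], [-1, -1]].
Characteristic polynomial det(A - λI) = λ^2 + 4λ + 5 = 0.
Eigenvalues λ = -2 ± i (complex conjugate pair).
For λ=-2+i: an eigenvector is (-1,0) - i(1,1) = (-1 - i, 0 - i).
A real fundamental pair from Re and Im of e^((-2+i)t)v: X_1 = e^(-2t)(cos(t)·(-1,0) + sin(t)·(1,1)), X_2 = e^(-2t)(sin(t)·(-1,0) - cos(t)·(1,1)).
General solution: C_1X_1 + C_2X_2.

x(t) = C_1e^(-2t)sin(t) - C_1e^(-2t)cos(t) - C_2e^(-2t)sin(t) - C_2e^(-2t)cos(t), z(t) = C_1e^(-2t)sin(t) - C_2e^(-2t)cos(t)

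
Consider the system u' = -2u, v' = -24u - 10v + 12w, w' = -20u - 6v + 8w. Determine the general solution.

Coefficient matrix A = [[-2, 0, 0], [-24, -10, 12], [-20, -6, 8]].
det(A - λI) = 0 gives eigenvalues λ = -2, 2, -4.
For λ=-2: eigenvector (1,0,2).
For λ=2: eigenvector (0,-1,-1).
For λ=-4: eigenvector (0,2,1).
General solution: K_1e^(-2t)(1,0,2) + K_2e^(2t)(0,-1,-1) + K_3e^(-4t)(0,2,1).

u(t) = K_1e^(-2t), v(t) = -K_2e^(2t) + 2K_3e^(-4t), w(t) = 2K_1e^(-2t) - K_2e^(2t) + K_3e^(-4t)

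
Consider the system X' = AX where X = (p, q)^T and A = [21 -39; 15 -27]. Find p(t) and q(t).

p(t) = 3C_1e^(-3t)sin(3t) + 2C_1e^(-3t)cos(3t) + 2C_2e^(-3t)sin(3t) - 3C_2e^(-3t)cos(3t), q(t) = 2C_1e^(-3t)sin(3t) + C_1e^(-3t)cos(3t) + C_2e^(-3t)sin(3t) - 2C_2e^(-3t)cos(3t)

Coefficient matrix A = [[21, -39], [15, -27]].
Characteristic polynomial det(A - λI) = λ^2 + 6λ + 18 = 0.
Eigenvalues λ = -3 ± 3i (complex conjugate pair).
For λ=-3+3i: an eigenvector is (2,1) - i(3,2) = (2 - 3i, 1 - 2i).
A real fundamental pair from Re and Im of e^((-3+3i)t)v: X_1 = e^(-3t)(cos(3t)·(2,1) + sin(3t)·(3,2)), X_2 = e^(-3t)(sin(3t)·(2,1) - cos(3t)·(3,2)).
General solution: C_1X_1 + C_2X_2.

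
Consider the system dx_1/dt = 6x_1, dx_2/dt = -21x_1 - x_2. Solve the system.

Coefficient matrix A = [[6, 0], [-21, -1]].
Characteristic polynomial det(A - λI) = λ^2 - 5λ - 6 = 0.
Eigenvalues λ = -1, 6.
For λ=-1: (A-λI) row 1 is [7, 0], so an eigenvector is (0, 1).
For λ=6: (A-λI) row 2 is [-21, -7], so an eigenvector is (-1, 3).
General solution: c_1e^(-t)(0,1) + c_2e^(6t)(-1,3).

x_1(t) = -c_2e^(6t), x_2(t) = c_1e^(-t) + 3c_2e^(6t)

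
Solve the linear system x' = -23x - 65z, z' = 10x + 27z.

Coefficient matrix A = [[-23, -65], [10, 27]].
Characteristic polynomial det(A - λI) = λ^2 - 4λ + 29 = 0.
Eigenvalues λ = 2 ± 5i (complex conjugate pair).
For λ=2+5i: an eigenvector is (3,-1) - i(-2,1) = (3 + 2i, -1 - i).
A real fundamental pair from Re and Im of e^((2+5i)t)v: X_1 = e^(2t)(cos(5t)·(3,-1) + sin(5t)·(-2,1)), X_2 = e^(2t)(sin(5t)·(3,-1) - cos(5t)·(-2,1)).
General solution: C_1X_1 + C_2X_2.

x(t) = -2C_1e^(2t)sin(5t) + 3C_1e^(2t)cos(5t) + 3C_2e^(2t)sin(5t) + 2C_2e^(2t)cos(5t), z(t) = C_1e^(2t)sin(5t) - C_1e^(2t)cos(5t) - C_2e^(2t)sin(5t) - C_2e^(2t)cos(5t)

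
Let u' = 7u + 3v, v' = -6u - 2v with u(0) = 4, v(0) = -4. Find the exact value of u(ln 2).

64

A = [[7,3],[-6,-2]]; eigenvalues λ = 1, 4.
Eigenvectors: (1,-2) for λ=1, (1,-1) for λ=4.
From the initial condition, c_1 = 0, c_2 = 4.
u(ln 2) = (0)(2^1)(1) + (4)(2^4)(1) = 64.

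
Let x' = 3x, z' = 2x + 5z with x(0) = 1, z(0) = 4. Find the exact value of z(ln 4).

A = [[3,0],[2,5]]; eigenvalues λ = 5, 3.
Eigenvectors: (0,1) for λ=5, (1,-1) for λ=3.
From the initial condition, c_1 = 5, c_2 = 1.
z(ln 4) = (5)(4^5)(1) + (1)(4^3)(-1) = 5056.

5056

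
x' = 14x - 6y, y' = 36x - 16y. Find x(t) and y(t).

x(t) = -K_1e^(2t) + K_2e^(-4t), y(t) = -2K_1e^(2t) + 3K_2e^(-4t)

Coefficient matrix A = [[14, -6], [36, -16]].
Characteristic polynomial det(A - λI) = λ^2 + 2λ - 8 = 0.
Eigenvalues λ = 2, -4.
For λ=2: (A-λI) row 1 is [12, -6], so an eigenvector is (-1, -2).
For λ=-4: (A-λI) row 1 is [18, -6], so an eigenvector is (1, 3).
General solution: K_1e^(2t)(-1,-2) + K_2e^(-4t)(1,3).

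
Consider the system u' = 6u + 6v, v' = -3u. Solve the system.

Coefficient matrix A = [[6, 6], [-3, 0]].
Characteristic polynomial det(A - λI) = λ^2 - 6λ + 18 = 0.
Eigenvalues λ = 3 ± 3i (complex conjugate pair).
For λ=3+3i: an eigenvector is (-1,1) - i(1,0) = (-1 - i, 1).
A real fundamental pair from Re and Im of e^((3+3i)t)v: X_1 = e^(3t)(cos(3t)·(-1,1) + sin(3t)·(1,0)), X_2 = e^(3t)(sin(3t)·(-1,1) - cos(3t)·(1,0)).
General solution: K_1X_1 + K_2X_2.

u(t) = K_1e^(3t)sin(3t) - K_1e^(3t)cos(3t) - K_2e^(3t)sin(3t) - K_2e^(3t)cos(3t), v(t) = K_1e^(3t)cos(3t) + K_2e^(3t)sin(3t)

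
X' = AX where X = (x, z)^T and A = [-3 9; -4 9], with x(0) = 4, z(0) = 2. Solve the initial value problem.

x(t) = -6te^(3t) + 4e^(3t), z(t) = -4te^(3t) + 2e^(3t)

Coefficient matrix A = [[-3, 9], [-4, 9]].
Characteristic polynomial det(A - λI) = λ^2 - 6λ + 9 = 0.
Single eigenvalue λ = 3 with algebraic multiplicity 2.
Eigenvector v = (3,2); generalized eigenvector w with (A-λI)w=v is (1,1).
General solution: e^(3t)[K_1·v + K_2·(t·v + w)].
Applying x(0)=4, z(0)=2 gives K_1=2, K_2=-2.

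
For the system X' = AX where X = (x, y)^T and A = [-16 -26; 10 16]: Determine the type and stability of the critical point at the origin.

A = [[-16,-26],[10,16]]; det(A-λI) = λ^2 + 4.
λ = 0 ± 2i: zero real part.

center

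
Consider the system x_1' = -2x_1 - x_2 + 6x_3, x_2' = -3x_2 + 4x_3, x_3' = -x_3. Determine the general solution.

x_1(t) = K_1e^(-2t) + K_2e^(-3t) + 4K_3e^(-t), x_2(t) = K_2e^(-3t) + 2K_3e^(-t), x_3(t) = K_3e^(-t)

Coefficient matrix A = [[-2, -1, 6], [0, -3, 4], [0, 0, -1]].
det(A - λI) = 0 gives eigenvalues λ = -2, -3, -1.
For λ=-2: eigenvector (1,0,0).
For λ=-3: eigenvector (1,1,0).
For λ=-1: eigenvector (4,2,1).
General solution: K_1e^(-2t)(1,0,0) + K_2e^(-3t)(1,1,0) + K_3e^(-t)(4,2,1).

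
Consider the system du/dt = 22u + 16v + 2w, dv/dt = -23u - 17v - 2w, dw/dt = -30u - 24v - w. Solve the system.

u(t) = c_1e^(2t) - 4c_2e^(-t) + 2c_3e^(3t), v(t) = -c_1e^(2t) + 5c_2e^(-t) - 2c_3e^(3t), w(t) = -2c_1e^(2t) + 6c_2e^(-t) - 3c_3e^(3t)

Coefficient matrix A = [[22, 16, 2], [-23, -17, -2], [-30, -24, -1]].
det(A - λI) = 0 gives eigenvalues λ = 2, -1, 3.
For λ=2: eigenvector (1,-1,-2).
For λ=-1: eigenvector (-4,5,6).
For λ=3: eigenvector (2,-2,-3).
General solution: c_1e^(2t)(1,-1,-2) + c_2e^(-t)(-4,5,6) + c_3e^(3t)(2,-2,-3).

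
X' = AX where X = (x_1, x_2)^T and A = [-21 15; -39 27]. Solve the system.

x_1(t) = 2C_1e^(3t)sin(3t) + C_1e^(3t)cos(3t) + C_2e^(3t)sin(3t) - 2C_2e^(3t)cos(3t), x_2(t) = 3C_1e^(3t)sin(3t) + 2C_1e^(3t)cos(3t) + 2C_2e^(3t)sin(3t) - 3C_2e^(3t)cos(3t)

Coefficient matrix A = [[-21, 15], [-39, 27]].
Characteristic polynomial det(A - λI) = λ^2 - 6λ + 18 = 0.
Eigenvalues λ = 3 ± 3i (complex conjugate pair).
For λ=3+3i: an eigenvector is (1,2) - i(2,3) = (1 - 2i, 2 - 3i).
A real fundamental pair from Re and Im of e^((3+3i)t)v: X_1 = e^(3t)(cos(3t)·(1,2) + sin(3t)·(2,3)), X_2 = e^(3t)(sin(3t)·(1,2) - cos(3t)·(2,3)).
General solution: C_1X_1 + C_2X_2.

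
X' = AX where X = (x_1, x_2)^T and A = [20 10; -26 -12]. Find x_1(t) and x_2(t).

Coefficient matrix A = [[20, 10], [-26, -12]].
Characteristic polynomial det(A - λI) = λ^2 - 8λ + 20 = 0.
Eigenvalues λ = 4 ± 2i (complex conjugate pair).
For λ=4+2i: an eigenvector is (2,-3) - i(1,-2) = (2 - i, -3 + 2i).
A real fundamental pair from Re and Im of e^((4+2i)t)v: X_1 = e^(4t)(cos(2t)·(2,-3) + sin(2t)·(1,-2)), X_2 = e^(4t)(sin(2t)·(2,-3) - cos(2t)·(1,-2)).
General solution: c_1X_1 + c_2X_2.

x_1(t) = c_1e^(4t)sin(2t) + 2c_1e^(4t)cos(2t) + 2c_2e^(4t)sin(2t) - c_2e^(4t)cos(2t), x_2(t) = -2c_1e^(4t)sin(2t) - 3c_1e^(4t)cos(2t) - 3c_2e^(4t)sin(2t) + 2c_2e^(4t)cos(2t)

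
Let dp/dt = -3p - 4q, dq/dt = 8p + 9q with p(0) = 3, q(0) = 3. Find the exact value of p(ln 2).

-174

A = [[-3,-4],[8,9]]; eigenvalues λ = 1, 5.
Eigenvectors: (-1,1) for λ=1, (-1,2) for λ=5.
From the initial condition, c_1 = -9, c_2 = 6.
p(ln 2) = (-9)(2^1)(-1) + (6)(2^5)(-1) = -174.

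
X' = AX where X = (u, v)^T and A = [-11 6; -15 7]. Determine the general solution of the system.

Coefficient matrix A = [[-11, 6], [-15, 7]].
Characteristic polynomial det(A - λI) = λ^2 + 4λ + 13 = 0.
Eigenvalues λ = -2 ± 3i (complex conjugate pair).
For λ=-2+3i: an eigenvector is (-1,-2) - i(-1,-1) = (-1 + i, -2 + i).
A real fundamental pair from Re and Im of e^((-2+3i)t)v: X_1 = e^(-2t)(cos(3t)·(-1,-2) + sin(3t)·(-1,-1)), X_2 = e^(-2t)(sin(3t)·(-1,-2) - cos(3t)·(-1,-1)).
General solution: c_1X_1 + c_2X_2.

u(t) = -c_1e^(-2t)sin(3t) - c_1e^(-2t)cos(3t) - c_2e^(-2t)sin(3t) + c_2e^(-2t)cos(3t), v(t) = -c_1e^(-2t)sin(3t) - 2c_1e^(-2t)cos(3t) - 2c_2e^(-2t)sin(3t) + c_2e^(-2t)cos(3t)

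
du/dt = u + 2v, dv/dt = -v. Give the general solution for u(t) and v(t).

Coefficient matrix A = [[1, 2], [0, -1]].
Characteristic polynomial det(A - λI) = λ^2 - 1 = 0.
Eigenvalues λ = -1, 1.
For λ=-1: (A-λI) row 1 is [2, 2], so an eigenvector is (-1, 1).
For λ=1: (A-λI) row 1 is [0, 2], so an eigenvector is (-1, 0).
General solution: K_1e^(-t)(-1,1) + K_2e^(t)(-1,0).

u(t) = -K_1e^(-t) - K_2e^(t), v(t) = K_1e^(-t)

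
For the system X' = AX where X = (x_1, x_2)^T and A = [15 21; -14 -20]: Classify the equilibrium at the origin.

saddle

A = [[15,21],[-14,-20]]; det(A-λI) = λ^2 + 5λ - 6.
λ = -6, 1: opposite signs.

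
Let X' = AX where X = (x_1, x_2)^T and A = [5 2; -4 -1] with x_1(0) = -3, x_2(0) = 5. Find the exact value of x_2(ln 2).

A = [[5,2],[-4,-1]]; eigenvalues λ = 3, 1.
Eigenvectors: (1,-1) for λ=3, (1,-2) for λ=1.
From the initial condition, c_1 = -1, c_2 = -2.
x_2(ln 2) = (-1)(2^3)(-1) + (-2)(2^1)(-2) = 16.

16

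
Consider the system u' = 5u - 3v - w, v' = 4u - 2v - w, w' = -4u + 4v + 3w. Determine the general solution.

u(t) = -C_1e^(t) + C_2e^(2t) - C_3e^(3t), v(t) = -2C_1e^(t) + C_2e^(2t) - C_3e^(3t), w(t) = 2C_1e^(t) + C_3e^(3t)

Coefficient matrix A = [[5, -3, -1], [4, -2, -1], [-4, 4, 3]].
det(A - λI) = 0 gives eigenvalues λ = 1, 2, 3.
For λ=1: eigenvector (-1,-2,2).
For λ=2: eigenvector (1,1,0).
For λ=3: eigenvector (-1,-1,1).
General solution: C_1e^(t)(-1,-2,2) + C_2e^(2t)(1,1,0) + C_3e^(3t)(-1,-1,1).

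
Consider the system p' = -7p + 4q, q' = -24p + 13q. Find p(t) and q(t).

p(t) = -c_1e^(5t) + c_2e^(t), q(t) = -3c_1e^(5t) + 2c_2e^(t)

Coefficient matrix A = [[-7, 4], [-24, 13]].
Characteristic polynomial det(A - λI) = λ^2 - 6λ + 5 = 0.
Eigenvalues λ = 5, 1.
For λ=5: (A-λI) row 1 is [-12, 4], so an eigenvector is (-1, -3).
For λ=1: (A-λI) row 1 is [-8, 4], so an eigenvector is (1, 2).
General solution: c_1e^(5t)(-1,-3) + c_2e^(t)(1,2).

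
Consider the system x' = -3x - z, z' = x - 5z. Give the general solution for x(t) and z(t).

Coefficient matrix A = [[-3, -1], [1, -5]].
Characteristic polynomial det(A - λI) = λ^2 + 8λ + 16 = 0.
Single eigenvalue λ = -4 with algebraic multiplicity 2.
Eigenvector v = (-1,-1); generalized eigenvector w with (A-λI)w=v is (-3,-2).
General solution: e^(-4t)[K_1·v + K_2·(t·v + w)].

x(t) = -K_1e^(-4t) - K_2te^(-4t) - 3K_2e^(-4t), z(t) = -K_1e^(-4t) - K_2te^(-4t) - 2K_2e^(-4t)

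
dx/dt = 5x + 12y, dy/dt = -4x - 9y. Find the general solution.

x(t) = -3K_1e^(-3t) + 2K_2e^(-t), y(t) = 2K_1e^(-3t) - K_2e^(-t)

Coefficient matrix A = [[5, 12], [-4, -9]].
Characteristic polynomial det(A - λI) = λ^2 + 4λ + 3 = 0.
Eigenvalues λ = -3, -1.
For λ=-3: (A-λI) row 1 is [8, 12], so an eigenvector is (-3, 2).
For λ=-1: (A-λI) row 1 is [6, 12], so an eigenvector is (2, -1).
General solution: K_1e^(-3t)(-3,2) + K_2e^(-t)(2,-1).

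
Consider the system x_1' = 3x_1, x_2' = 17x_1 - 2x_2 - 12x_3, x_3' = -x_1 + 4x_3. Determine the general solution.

Coefficient matrix A = [[3, 0, 0], [17, -2, -12], [-1, 0, 4]].
det(A - λI) = 0 gives eigenvalues λ = -2, 3, 4.
For λ=-2: eigenvector (0,1,0).
For λ=3: eigenvector (1,1,1).
For λ=4: eigenvector (0,-2,1).
General solution: K_1e^(-2t)(0,1,0) + K_2e^(3t)(1,1,1) + K_3e^(4t)(0,-2,1).

x_1(t) = K_2e^(3t), x_2(t) = K_1e^(-2t) + K_2e^(3t) - 2K_3e^(4t), x_3(t) = K_2e^(3t) + K_3e^(4t)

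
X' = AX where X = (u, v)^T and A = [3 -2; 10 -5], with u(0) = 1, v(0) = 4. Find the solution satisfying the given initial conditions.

Coefficient matrix A = [[3, -2], [10, -5]].
Characteristic polynomial det(A - λI) = λ^2 + 2λ + 5 = 0.
Eigenvalues λ = -1 ± 2i (complex conjugate pair).
For λ=-1+2i: an eigenvector is (1,2) - i(0,1) = (1, 2 - i).
A real fundamental pair from Re and Im of e^((-1+2i)t)v: X_1 = e^(-t)(cos(2t)·(1,2) + sin(2t)·(0,1)), X_2 = e^(-t)(sin(2t)·(1,2) - cos(2t)·(0,1)).
General solution: c_1X_1 + c_2X_2.
Applying u(0)=1, v(0)=4 gives c_1=1, c_2=-2.

u(t) = -2e^(-t)sin(2t) + e^(-t)cos(2t), v(t) = -3e^(-t)sin(2t) + 4e^(-t)cos(2t)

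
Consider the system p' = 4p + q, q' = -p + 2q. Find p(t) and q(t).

Coefficient matrix A = [[4, 1], [-1, 2]].
Characteristic polynomial det(A - λI) = λ^2 - 6λ + 9 = 0.
Single eigenvalue λ = 3 with algebraic multiplicity 2.
Eigenvector v = (-1,1); generalized eigenvector w with (A-λI)w=v is (0,-1).
General solution: e^(3t)[c_1·v + c_2·(t·v + w)].

p(t) = -c_1e^(3t) - c_2te^(3t), q(t) = c_1e^(3t) + c_2te^(3t) - c_2e^(3t)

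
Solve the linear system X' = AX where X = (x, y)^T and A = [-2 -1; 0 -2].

x(t) = K_1e^(-2t) + K_2te^(-2t) + 2K_2e^(-2t), y(t) = -K_2e^(-2t)

Coefficient matrix A = [[-2, -1], [0, -2]].
Characteristic polynomial det(A - λI) = λ^2 + 4λ + 4 = 0.
Single eigenvalue λ = -2 with algebraic multiplicity 2.
Eigenvector v = (1,0); generalized eigenvector w with (A-λI)w=v is (2,-1).
General solution: e^(-2t)[K_1·v + K_2·(t·v + w)].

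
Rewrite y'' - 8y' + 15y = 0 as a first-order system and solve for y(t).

Let x_1 = y, x_2 = y'. Then x_1' = x_2 and x_2' = -15x_1 + 8x_2.
A = [[0,1],[-15,8]]; det(A-λI) = λ^2 - 8λ + 15.
Eigenvalues λ = 3, 5 with eigenvectors (1,3), (1,5).

y(t) = c_1e^(3t) + c_2e^(5t)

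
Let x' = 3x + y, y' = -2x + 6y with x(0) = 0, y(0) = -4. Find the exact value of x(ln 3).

-648

A = [[3,1],[-2,6]]; eigenvalues λ = 4, 5.
Eigenvectors: (-1,-1) for λ=4, (-1,-2) for λ=5.
From the initial condition, c_1 = -4, c_2 = 4.
x(ln 3) = (-4)(3^4)(-1) + (4)(3^5)(-1) = -648.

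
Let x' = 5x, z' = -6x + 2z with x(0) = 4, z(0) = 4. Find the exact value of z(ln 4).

-8000

A = [[5,0],[-6,2]]; eigenvalues λ = 2, 5.
Eigenvectors: (0,1) for λ=2, (1,-2) for λ=5.
From the initial condition, c_1 = 12, c_2 = 4.
z(ln 4) = (12)(4^2)(1) + (4)(4^5)(-2) = -8000.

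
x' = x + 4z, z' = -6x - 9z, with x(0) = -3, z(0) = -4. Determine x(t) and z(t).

x(t) = -17e^(-3t) + 14e^(-5t), z(t) = 17e^(-3t) - 21e^(-5t)

Coefficient matrix A = [[1, 4], [-6, -9]].
Characteristic polynomial det(A - λI) = λ^2 + 8λ + 15 = 0.
Eigenvalues λ = -5, -3.
For λ=-5: (A-λI) row 1 is [6, 4], so an eigenvector is (2, -3).
For λ=-3: (A-λI) row 1 is [4, 4], so an eigenvector is (1, -1).
General solution: C_1e^(-5t)(2,-3) + C_2e^(-3t)(1,-1).
Applying x(0)=-3, z(0)=-4 gives C_1=7, C_2=-17.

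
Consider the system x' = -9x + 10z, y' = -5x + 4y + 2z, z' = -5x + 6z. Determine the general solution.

Coefficient matrix A = [[-9, 0, 10], [-5, 4, 2], [-5, 0, 6]].
det(A - λI) = 0 gives eigenvalues λ = -4, 1, 4.
For λ=-4: eigenvector (2,1,1).
For λ=1: eigenvector (1,1,1).
For λ=4: eigenvector (0,1,0).
General solution: C_1e^(-4t)(2,1,1) + C_2e^(t)(1,1,1) + C_3e^(4t)(0,1,0).

x(t) = 2C_1e^(-4t) + C_2e^(t), y(t) = C_1e^(-4t) + C_2e^(t) + C_3e^(4t), z(t) = C_1e^(-4t) + C_2e^(t)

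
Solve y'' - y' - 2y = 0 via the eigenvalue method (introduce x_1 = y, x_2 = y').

y(t) = K_1e^(-t) + K_2e^(2t)

Let x_1 = y, x_2 = y'. Then x_1' = x_2 and x_2' = 2x_1 + x_2.
A = [[0,1],[2,1]]; det(A-λI) = λ^2 - λ - 2.
Eigenvalues λ = -1, 2 with eigenvectors (1,-1), (1,2).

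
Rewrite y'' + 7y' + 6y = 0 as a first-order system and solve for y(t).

y(t) = C_1e^(-6t) + C_2e^(-t)

Let x_1 = y, x_2 = y'. Then x_1' = x_2 and x_2' = -6x_1 - 7x_2.
A = [[0,1],[-6,-7]]; det(A-λI) = λ^2 + 7λ + 6.
Eigenvalues λ = -6, -1 with eigenvectors (1,-6), (1,-1).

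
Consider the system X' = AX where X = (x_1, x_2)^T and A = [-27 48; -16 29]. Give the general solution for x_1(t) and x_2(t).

Coefficient matrix A = [[-27, 48], [-16, 29]].
Characteristic polynomial det(A - λI) = λ^2 - 2λ - 15 = 0.
Eigenvalues λ = 5, -3.
For λ=5: (A-λI) row 1 is [-32, 48], so an eigenvector is (3, 2).
For λ=-3: (A-λI) row 1 is [-24, 48], so an eigenvector is (2, 1).
General solution: K_1e^(5t)(3,2) + K_2e^(-3t)(2,1).

x_1(t) = 3K_1e^(5t) + 2K_2e^(-3t), x_2(t) = 2K_1e^(5t) + K_2e^(-3t)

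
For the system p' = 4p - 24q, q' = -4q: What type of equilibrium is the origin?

saddle

A = [[4,-24],[0,-4]]; det(A-λI) = λ^2 - 16.
λ = -4, 4: opposite signs.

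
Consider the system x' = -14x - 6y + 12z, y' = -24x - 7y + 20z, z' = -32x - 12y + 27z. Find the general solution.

x(t) = -2K_2e^(t) - 3K_3e^(2t), y(t) = 2K_1e^(3t) + K_2e^(t) + 8K_3e^(2t), z(t) = K_1e^(3t) - 2K_2e^(t)

Coefficient matrix A = [[-14, -6, 12], [-24, -7, 20], [-32, -12, 27]].
det(A - λI) = 0 gives eigenvalues λ = 3, 1, 2.
For λ=3: eigenvector (0,2,1).
For λ=1: eigenvector (-2,1,-2).
For λ=2: eigenvector (-3,8,0).
General solution: K_1e^(3t)(0,2,1) + K_2e^(t)(-2,1,-2) + K_3e^(2t)(-3,8,0).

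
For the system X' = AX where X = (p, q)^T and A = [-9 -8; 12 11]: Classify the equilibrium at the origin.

A = [[-9,-8],[12,11]]; det(A-λI) = λ^2 - 2λ - 3.
λ = 3, -1: opposite signs.

saddle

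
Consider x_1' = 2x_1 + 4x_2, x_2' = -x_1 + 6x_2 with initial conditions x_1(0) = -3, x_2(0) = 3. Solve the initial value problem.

x_1(t) = 18te^(4t) - 3e^(4t), x_2(t) = 9te^(4t) + 3e^(4t)

Coefficient matrix A = [[2, 4], [-1, 6]].
Characteristic polynomial det(A - λI) = λ^2 - 8λ + 16 = 0.
Single eigenvalue λ = 4 with algebraic multiplicity 2.
Eigenvector v = (2,1); generalized eigenvector w with (A-λI)w=v is (3,2).
General solution: e^(4t)[C_1·v + C_2·(t·v + w)].
Applying x_1(0)=-3, x_2(0)=3 gives C_1=-15, C_2=9.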